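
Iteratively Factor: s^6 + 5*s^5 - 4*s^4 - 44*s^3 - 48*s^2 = (s + 4)*(s^5 + s^4 - 8*s^3 - 12*s^2) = (s + 2)*(s + 4)*(s^4 - s^3 - 6*s^2) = s*(s + 2)*(s + 4)*(s^3 - s^2 - 6*s) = s*(s + 2)^2*(s + 4)*(s^2 - 3*s) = s*(s - 3)*(s + 2)^2*(s + 4)*(s)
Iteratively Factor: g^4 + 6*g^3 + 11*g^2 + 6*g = (g)*(g^3 + 6*g^2 + 11*g + 6) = g*(g + 2)*(g^2 + 4*g + 3) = g*(g + 1)*(g + 2)*(g + 3)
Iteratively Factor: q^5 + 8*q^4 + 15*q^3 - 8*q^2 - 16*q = (q - 1)*(q^4 + 9*q^3 + 24*q^2 + 16*q) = (q - 1)*(q + 4)*(q^3 + 5*q^2 + 4*q) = q*(q - 1)*(q + 4)*(q^2 + 5*q + 4) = q*(q - 1)*(q + 4)^2*(q + 1)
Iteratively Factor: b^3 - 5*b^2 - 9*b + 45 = (b + 3)*(b^2 - 8*b + 15) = (b - 5)*(b + 3)*(b - 3)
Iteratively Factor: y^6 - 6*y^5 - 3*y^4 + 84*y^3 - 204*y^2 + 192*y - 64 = (y - 2)*(y^5 - 4*y^4 - 11*y^3 + 62*y^2 - 80*y + 32) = (y - 2)*(y + 4)*(y^4 - 8*y^3 + 21*y^2 - 22*y + 8) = (y - 2)*(y - 1)*(y + 4)*(y^3 - 7*y^2 + 14*y - 8) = (y - 2)^2*(y - 1)*(y + 4)*(y^2 - 5*y + 4) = (y - 4)*(y - 2)^2*(y - 1)*(y + 4)*(y - 1)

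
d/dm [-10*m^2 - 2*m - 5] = -20*m - 2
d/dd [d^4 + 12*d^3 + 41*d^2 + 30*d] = 4*d^3 + 36*d^2 + 82*d + 30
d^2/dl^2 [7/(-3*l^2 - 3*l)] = 14*(l*(l + 1) - (2*l + 1)^2)/(3*l^3*(l + 1)^3)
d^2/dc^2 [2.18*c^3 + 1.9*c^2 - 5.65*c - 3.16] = 13.08*c + 3.8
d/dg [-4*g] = -4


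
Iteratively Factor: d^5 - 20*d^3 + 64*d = (d + 4)*(d^4 - 4*d^3 - 4*d^2 + 16*d) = (d - 4)*(d + 4)*(d^3 - 4*d) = (d - 4)*(d - 2)*(d + 4)*(d^2 + 2*d) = d*(d - 4)*(d - 2)*(d + 4)*(d + 2)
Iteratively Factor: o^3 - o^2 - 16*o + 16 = (o - 4)*(o^2 + 3*o - 4) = (o - 4)*(o + 4)*(o - 1)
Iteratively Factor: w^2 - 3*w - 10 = (w + 2)*(w - 5)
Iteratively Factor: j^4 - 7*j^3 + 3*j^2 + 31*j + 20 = (j - 5)*(j^3 - 2*j^2 - 7*j - 4) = (j - 5)*(j + 1)*(j^2 - 3*j - 4) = (j - 5)*(j + 1)^2*(j - 4)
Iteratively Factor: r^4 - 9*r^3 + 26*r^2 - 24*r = (r - 3)*(r^3 - 6*r^2 + 8*r) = r*(r - 3)*(r^2 - 6*r + 8) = r*(r - 3)*(r - 2)*(r - 4)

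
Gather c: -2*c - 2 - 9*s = -2*c - 9*s - 2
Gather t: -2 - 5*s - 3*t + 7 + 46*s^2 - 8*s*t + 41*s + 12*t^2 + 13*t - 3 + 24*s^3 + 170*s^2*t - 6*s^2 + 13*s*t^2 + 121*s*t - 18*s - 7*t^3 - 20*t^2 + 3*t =24*s^3 + 40*s^2 + 18*s - 7*t^3 + t^2*(13*s - 8) + t*(170*s^2 + 113*s + 13) + 2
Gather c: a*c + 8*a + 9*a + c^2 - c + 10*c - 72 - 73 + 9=17*a + c^2 + c*(a + 9) - 136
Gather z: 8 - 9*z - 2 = 6 - 9*z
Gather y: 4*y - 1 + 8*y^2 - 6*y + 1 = 8*y^2 - 2*y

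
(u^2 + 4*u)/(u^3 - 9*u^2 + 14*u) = (u + 4)/(u^2 - 9*u + 14)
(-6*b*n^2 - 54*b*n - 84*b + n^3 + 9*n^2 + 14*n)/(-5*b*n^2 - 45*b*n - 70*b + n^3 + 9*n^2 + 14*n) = (6*b - n)/(5*b - n)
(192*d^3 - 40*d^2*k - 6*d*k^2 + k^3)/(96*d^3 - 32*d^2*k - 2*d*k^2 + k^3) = (8*d - k)/(4*d - k)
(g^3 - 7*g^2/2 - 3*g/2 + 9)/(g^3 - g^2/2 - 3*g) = (g - 3)/g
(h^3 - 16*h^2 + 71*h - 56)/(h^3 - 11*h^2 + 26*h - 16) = (h - 7)/(h - 2)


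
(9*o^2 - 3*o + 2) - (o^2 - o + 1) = 8*o^2 - 2*o + 1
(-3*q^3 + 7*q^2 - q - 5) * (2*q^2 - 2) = -6*q^5 + 14*q^4 + 4*q^3 - 24*q^2 + 2*q + 10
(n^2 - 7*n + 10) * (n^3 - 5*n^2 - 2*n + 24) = n^5 - 12*n^4 + 43*n^3 - 12*n^2 - 188*n + 240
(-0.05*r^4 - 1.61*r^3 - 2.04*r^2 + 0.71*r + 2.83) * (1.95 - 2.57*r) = 0.1285*r^5 + 4.0402*r^4 + 2.1033*r^3 - 5.8027*r^2 - 5.8886*r + 5.5185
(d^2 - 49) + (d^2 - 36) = 2*d^2 - 85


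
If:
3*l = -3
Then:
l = -1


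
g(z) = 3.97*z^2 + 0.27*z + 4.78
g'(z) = 7.94*z + 0.27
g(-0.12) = 4.80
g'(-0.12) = -0.68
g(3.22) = 46.81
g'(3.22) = 25.84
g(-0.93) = 7.96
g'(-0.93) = -7.11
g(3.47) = 53.52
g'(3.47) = 27.82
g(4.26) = 77.98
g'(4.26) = 34.09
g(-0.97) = 8.25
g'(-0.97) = -7.43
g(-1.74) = 16.33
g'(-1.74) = -13.55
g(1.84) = 18.72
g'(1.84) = 14.88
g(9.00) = 328.78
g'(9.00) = 71.73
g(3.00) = 41.32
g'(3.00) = 24.09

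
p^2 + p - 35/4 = (p - 5/2)*(p + 7/2)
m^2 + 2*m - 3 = (m - 1)*(m + 3)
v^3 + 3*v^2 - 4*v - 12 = (v - 2)*(v + 2)*(v + 3)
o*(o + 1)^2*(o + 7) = o^4 + 9*o^3 + 15*o^2 + 7*o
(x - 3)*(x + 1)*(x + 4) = x^3 + 2*x^2 - 11*x - 12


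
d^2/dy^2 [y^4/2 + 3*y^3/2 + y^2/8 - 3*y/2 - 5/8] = 6*y^2 + 9*y + 1/4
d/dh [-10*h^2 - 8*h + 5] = -20*h - 8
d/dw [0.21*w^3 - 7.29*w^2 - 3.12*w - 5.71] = 0.63*w^2 - 14.58*w - 3.12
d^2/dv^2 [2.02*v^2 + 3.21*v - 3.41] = 4.04000000000000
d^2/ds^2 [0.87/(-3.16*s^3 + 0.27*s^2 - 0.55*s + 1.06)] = ((16.4952*s - 0.4698)*(3.16*s^3 - 0.27*s^2 + 0.55*s - 1.06) - 0.87*(9.48*s^2 - 0.54*s + 0.55)*(18.96*s^2 - 1.08*s + 1.1))/(3.16*s^3 - 0.27*s^2 + 0.55*s - 1.06)^3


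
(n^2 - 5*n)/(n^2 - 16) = n*(n - 5)/(n^2 - 16)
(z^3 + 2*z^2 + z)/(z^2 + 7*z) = (z^2 + 2*z + 1)/(z + 7)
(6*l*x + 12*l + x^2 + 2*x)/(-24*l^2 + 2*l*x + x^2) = (x + 2)/(-4*l + x)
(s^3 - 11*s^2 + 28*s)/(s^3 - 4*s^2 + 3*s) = (s^2 - 11*s + 28)/(s^2 - 4*s + 3)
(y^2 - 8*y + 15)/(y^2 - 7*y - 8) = (-y^2 + 8*y - 15)/(-y^2 + 7*y + 8)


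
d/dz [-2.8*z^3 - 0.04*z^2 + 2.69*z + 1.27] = -8.4*z^2 - 0.08*z + 2.69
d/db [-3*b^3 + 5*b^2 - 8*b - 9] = -9*b^2 + 10*b - 8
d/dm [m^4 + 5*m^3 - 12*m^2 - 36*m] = 4*m^3 + 15*m^2 - 24*m - 36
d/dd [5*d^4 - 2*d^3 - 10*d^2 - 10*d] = 20*d^3 - 6*d^2 - 20*d - 10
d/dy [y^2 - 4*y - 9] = 2*y - 4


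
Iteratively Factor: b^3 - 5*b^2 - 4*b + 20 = (b + 2)*(b^2 - 7*b + 10) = (b - 5)*(b + 2)*(b - 2)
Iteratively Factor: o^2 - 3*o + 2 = (o - 2)*(o - 1)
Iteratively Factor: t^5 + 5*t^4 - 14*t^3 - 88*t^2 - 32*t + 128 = (t + 2)*(t^4 + 3*t^3 - 20*t^2 - 48*t + 64) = (t + 2)*(t + 4)*(t^3 - t^2 - 16*t + 16) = (t - 4)*(t + 2)*(t + 4)*(t^2 + 3*t - 4) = (t - 4)*(t - 1)*(t + 2)*(t + 4)*(t + 4)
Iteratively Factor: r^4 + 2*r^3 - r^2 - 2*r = (r - 1)*(r^3 + 3*r^2 + 2*r) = (r - 1)*(r + 1)*(r^2 + 2*r) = r*(r - 1)*(r + 1)*(r + 2)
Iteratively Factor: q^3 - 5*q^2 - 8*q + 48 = (q + 3)*(q^2 - 8*q + 16) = (q - 4)*(q + 3)*(q - 4)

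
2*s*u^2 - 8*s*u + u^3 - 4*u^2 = u*(2*s + u)*(u - 4)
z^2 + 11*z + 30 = (z + 5)*(z + 6)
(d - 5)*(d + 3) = d^2 - 2*d - 15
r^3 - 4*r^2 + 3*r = r*(r - 3)*(r - 1)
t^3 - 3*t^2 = t^2*(t - 3)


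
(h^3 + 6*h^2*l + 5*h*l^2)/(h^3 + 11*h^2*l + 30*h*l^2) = (h + l)/(h + 6*l)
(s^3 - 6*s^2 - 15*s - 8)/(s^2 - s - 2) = (s^2 - 7*s - 8)/(s - 2)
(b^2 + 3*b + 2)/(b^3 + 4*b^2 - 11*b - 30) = (b + 1)/(b^2 + 2*b - 15)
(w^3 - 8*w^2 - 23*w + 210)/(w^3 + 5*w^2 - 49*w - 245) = (w - 6)/(w + 7)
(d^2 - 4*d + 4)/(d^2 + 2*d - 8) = (d - 2)/(d + 4)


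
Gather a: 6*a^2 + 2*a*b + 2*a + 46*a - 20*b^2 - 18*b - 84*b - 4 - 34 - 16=6*a^2 + a*(2*b + 48) - 20*b^2 - 102*b - 54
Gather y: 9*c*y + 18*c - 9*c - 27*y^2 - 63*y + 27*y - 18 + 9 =9*c - 27*y^2 + y*(9*c - 36) - 9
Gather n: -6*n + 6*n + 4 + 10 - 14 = 0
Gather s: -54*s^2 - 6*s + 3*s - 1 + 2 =-54*s^2 - 3*s + 1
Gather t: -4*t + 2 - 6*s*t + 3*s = 3*s + t*(-6*s - 4) + 2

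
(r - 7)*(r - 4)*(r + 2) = r^3 - 9*r^2 + 6*r + 56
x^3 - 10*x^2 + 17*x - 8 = (x - 8)*(x - 1)^2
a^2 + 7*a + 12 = (a + 3)*(a + 4)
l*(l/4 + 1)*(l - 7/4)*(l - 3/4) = l^4/4 + 3*l^3/8 - 139*l^2/64 + 21*l/16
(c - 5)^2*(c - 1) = c^3 - 11*c^2 + 35*c - 25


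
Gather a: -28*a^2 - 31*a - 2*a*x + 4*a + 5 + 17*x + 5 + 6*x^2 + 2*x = -28*a^2 + a*(-2*x - 27) + 6*x^2 + 19*x + 10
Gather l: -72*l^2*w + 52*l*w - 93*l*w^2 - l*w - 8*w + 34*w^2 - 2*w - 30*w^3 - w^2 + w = -72*l^2*w + l*(-93*w^2 + 51*w) - 30*w^3 + 33*w^2 - 9*w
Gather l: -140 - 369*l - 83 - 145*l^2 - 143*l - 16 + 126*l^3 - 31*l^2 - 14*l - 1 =126*l^3 - 176*l^2 - 526*l - 240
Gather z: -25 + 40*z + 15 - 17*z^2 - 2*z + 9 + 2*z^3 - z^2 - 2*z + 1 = 2*z^3 - 18*z^2 + 36*z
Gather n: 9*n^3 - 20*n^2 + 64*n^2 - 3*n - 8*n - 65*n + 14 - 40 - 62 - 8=9*n^3 + 44*n^2 - 76*n - 96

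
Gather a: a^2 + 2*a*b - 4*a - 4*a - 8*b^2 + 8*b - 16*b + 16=a^2 + a*(2*b - 8) - 8*b^2 - 8*b + 16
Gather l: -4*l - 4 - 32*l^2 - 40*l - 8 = -32*l^2 - 44*l - 12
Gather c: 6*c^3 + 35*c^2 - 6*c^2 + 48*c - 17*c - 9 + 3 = 6*c^3 + 29*c^2 + 31*c - 6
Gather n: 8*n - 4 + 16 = 8*n + 12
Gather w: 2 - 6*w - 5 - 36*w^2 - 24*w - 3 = -36*w^2 - 30*w - 6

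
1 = 1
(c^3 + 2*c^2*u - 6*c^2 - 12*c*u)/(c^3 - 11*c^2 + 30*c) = (c + 2*u)/(c - 5)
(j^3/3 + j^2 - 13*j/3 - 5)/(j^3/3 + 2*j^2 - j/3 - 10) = (j^2 - 2*j - 3)/(j^2 + j - 6)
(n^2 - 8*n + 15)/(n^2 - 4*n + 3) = (n - 5)/(n - 1)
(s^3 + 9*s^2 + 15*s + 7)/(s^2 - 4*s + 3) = (s^3 + 9*s^2 + 15*s + 7)/(s^2 - 4*s + 3)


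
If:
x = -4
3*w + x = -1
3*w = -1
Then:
No Solution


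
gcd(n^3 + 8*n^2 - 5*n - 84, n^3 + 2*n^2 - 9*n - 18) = n - 3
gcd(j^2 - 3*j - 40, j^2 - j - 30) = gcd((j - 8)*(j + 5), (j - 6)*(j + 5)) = j + 5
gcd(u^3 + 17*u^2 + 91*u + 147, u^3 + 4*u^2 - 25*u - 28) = u + 7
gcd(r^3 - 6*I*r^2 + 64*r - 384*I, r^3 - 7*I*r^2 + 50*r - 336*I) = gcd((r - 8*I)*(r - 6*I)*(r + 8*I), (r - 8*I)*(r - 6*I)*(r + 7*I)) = r^2 - 14*I*r - 48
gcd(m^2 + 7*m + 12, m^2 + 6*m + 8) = m + 4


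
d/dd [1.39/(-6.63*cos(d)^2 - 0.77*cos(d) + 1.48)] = -(18.4314*cos(d) + 1.0703)*sin(d)/(6.63*cos(d)^2 + 0.77*cos(d) - 1.48)^2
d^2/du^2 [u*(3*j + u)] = 2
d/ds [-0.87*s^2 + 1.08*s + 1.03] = 1.08 - 1.74*s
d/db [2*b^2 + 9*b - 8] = 4*b + 9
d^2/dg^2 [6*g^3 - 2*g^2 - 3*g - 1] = 36*g - 4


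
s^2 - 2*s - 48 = (s - 8)*(s + 6)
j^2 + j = j*(j + 1)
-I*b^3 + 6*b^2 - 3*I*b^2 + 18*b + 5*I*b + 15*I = (b + 3)*(b + 5*I)*(-I*b + 1)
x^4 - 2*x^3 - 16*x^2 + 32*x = x*(x - 4)*(x - 2)*(x + 4)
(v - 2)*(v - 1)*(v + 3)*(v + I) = v^4 + I*v^3 - 7*v^2 + 6*v - 7*I*v + 6*I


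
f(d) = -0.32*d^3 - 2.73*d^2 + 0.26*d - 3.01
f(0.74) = -4.44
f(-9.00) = 6.80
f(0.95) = -5.50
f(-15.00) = 458.84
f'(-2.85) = 8.02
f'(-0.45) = 2.52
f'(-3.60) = 7.47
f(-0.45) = -3.65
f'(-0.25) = 1.56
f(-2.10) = -12.63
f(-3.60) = -24.40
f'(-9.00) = -28.36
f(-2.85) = -18.52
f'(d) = -0.96*d^2 - 5.46*d + 0.26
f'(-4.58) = 5.13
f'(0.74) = -4.31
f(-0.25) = -3.24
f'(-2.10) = 7.49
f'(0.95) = -5.79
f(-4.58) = -30.72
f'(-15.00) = -133.84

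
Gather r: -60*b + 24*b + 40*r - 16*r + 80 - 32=-36*b + 24*r + 48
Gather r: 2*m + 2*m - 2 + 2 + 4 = 4*m + 4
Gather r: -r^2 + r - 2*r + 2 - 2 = -r^2 - r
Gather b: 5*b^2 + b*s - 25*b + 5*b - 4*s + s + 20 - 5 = 5*b^2 + b*(s - 20) - 3*s + 15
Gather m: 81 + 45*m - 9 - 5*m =40*m + 72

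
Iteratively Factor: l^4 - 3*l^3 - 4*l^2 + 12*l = (l - 2)*(l^3 - l^2 - 6*l) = l*(l - 2)*(l^2 - l - 6) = l*(l - 3)*(l - 2)*(l + 2)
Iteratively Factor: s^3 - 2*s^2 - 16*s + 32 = (s - 2)*(s^2 - 16) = (s - 4)*(s - 2)*(s + 4)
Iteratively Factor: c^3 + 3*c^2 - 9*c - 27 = (c + 3)*(c^2 - 9) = (c - 3)*(c + 3)*(c + 3)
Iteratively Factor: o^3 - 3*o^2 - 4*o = (o - 4)*(o^2 + o) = o*(o - 4)*(o + 1)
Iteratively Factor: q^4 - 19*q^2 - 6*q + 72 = (q + 3)*(q^3 - 3*q^2 - 10*q + 24) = (q + 3)^2*(q^2 - 6*q + 8) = (q - 4)*(q + 3)^2*(q - 2)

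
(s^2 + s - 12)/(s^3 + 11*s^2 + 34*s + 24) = (s - 3)/(s^2 + 7*s + 6)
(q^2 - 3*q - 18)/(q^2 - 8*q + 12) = (q + 3)/(q - 2)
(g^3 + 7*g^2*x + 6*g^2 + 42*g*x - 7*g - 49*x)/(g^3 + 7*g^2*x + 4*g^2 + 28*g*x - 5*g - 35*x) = (g + 7)/(g + 5)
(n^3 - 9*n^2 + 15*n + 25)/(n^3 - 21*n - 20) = (n - 5)/(n + 4)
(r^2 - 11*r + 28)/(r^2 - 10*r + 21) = (r - 4)/(r - 3)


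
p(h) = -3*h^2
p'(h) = -6*h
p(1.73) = -8.98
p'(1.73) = -10.38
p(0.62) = -1.15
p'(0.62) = -3.72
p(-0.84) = -2.12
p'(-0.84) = 5.04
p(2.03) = -12.36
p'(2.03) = -12.18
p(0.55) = -0.91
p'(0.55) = -3.30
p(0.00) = 0.00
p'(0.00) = 0.00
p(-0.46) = -0.63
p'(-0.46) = 2.76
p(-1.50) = -6.75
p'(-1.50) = 9.00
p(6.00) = -108.00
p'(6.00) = -36.00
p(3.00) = -27.00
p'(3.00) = -18.00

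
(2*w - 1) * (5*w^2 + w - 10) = 10*w^3 - 3*w^2 - 21*w + 10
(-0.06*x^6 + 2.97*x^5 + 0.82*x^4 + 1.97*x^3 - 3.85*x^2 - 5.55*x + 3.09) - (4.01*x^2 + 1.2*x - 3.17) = -0.06*x^6 + 2.97*x^5 + 0.82*x^4 + 1.97*x^3 - 7.86*x^2 - 6.75*x + 6.26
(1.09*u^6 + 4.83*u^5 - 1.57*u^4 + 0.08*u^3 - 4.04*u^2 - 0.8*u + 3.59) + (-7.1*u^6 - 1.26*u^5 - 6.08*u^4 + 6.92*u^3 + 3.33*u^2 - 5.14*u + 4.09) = -6.01*u^6 + 3.57*u^5 - 7.65*u^4 + 7.0*u^3 - 0.71*u^2 - 5.94*u + 7.68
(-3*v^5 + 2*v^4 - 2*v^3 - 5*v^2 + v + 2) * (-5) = 15*v^5 - 10*v^4 + 10*v^3 + 25*v^2 - 5*v - 10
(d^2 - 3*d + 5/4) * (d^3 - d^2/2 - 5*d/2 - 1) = d^5 - 7*d^4/2 + d^3/4 + 47*d^2/8 - d/8 - 5/4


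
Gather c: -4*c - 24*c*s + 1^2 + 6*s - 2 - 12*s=c*(-24*s - 4) - 6*s - 1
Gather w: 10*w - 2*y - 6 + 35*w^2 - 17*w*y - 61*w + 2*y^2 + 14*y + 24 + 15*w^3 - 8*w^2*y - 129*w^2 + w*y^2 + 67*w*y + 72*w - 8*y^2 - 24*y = 15*w^3 + w^2*(-8*y - 94) + w*(y^2 + 50*y + 21) - 6*y^2 - 12*y + 18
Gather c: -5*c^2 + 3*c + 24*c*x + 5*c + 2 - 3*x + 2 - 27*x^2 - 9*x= -5*c^2 + c*(24*x + 8) - 27*x^2 - 12*x + 4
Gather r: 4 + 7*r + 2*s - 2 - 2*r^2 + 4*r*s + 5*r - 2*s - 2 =-2*r^2 + r*(4*s + 12)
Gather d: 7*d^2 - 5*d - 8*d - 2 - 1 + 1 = 7*d^2 - 13*d - 2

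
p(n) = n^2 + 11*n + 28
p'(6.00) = 23.00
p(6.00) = 130.00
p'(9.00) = 29.00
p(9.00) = 208.00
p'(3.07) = 17.14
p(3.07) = 71.19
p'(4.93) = 20.86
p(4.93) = 106.53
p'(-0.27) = 10.46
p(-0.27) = 25.10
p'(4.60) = 20.20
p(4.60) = 99.76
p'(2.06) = 15.12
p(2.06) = 54.90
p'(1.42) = 13.84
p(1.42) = 45.64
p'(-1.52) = 7.96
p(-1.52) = 13.59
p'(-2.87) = 5.26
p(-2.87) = 4.67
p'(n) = 2*n + 11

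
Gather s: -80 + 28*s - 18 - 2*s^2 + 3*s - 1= -2*s^2 + 31*s - 99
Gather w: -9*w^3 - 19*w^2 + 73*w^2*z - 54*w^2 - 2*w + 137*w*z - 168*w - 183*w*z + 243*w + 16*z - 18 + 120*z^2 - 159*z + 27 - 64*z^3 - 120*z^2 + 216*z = -9*w^3 + w^2*(73*z - 73) + w*(73 - 46*z) - 64*z^3 + 73*z + 9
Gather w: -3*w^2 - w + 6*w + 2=-3*w^2 + 5*w + 2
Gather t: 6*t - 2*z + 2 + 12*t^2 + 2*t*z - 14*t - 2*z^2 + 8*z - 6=12*t^2 + t*(2*z - 8) - 2*z^2 + 6*z - 4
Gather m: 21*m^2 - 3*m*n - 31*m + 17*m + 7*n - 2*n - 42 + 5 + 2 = 21*m^2 + m*(-3*n - 14) + 5*n - 35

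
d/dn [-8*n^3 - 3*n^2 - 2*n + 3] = -24*n^2 - 6*n - 2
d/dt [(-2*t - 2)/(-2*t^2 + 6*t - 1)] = 2*(-2*t^2 - 4*t + 7)/(4*t^4 - 24*t^3 + 40*t^2 - 12*t + 1)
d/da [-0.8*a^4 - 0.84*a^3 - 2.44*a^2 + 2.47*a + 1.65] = -3.2*a^3 - 2.52*a^2 - 4.88*a + 2.47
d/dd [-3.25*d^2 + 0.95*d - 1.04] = 0.95 - 6.5*d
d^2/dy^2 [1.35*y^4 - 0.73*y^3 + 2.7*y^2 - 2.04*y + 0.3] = 16.2*y^2 - 4.38*y + 5.4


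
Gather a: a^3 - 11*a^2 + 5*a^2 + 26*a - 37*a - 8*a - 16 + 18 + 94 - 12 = a^3 - 6*a^2 - 19*a + 84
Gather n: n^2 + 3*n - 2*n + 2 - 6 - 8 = n^2 + n - 12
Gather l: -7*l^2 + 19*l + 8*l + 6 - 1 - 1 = -7*l^2 + 27*l + 4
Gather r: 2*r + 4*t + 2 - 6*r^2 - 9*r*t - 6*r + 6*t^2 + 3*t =-6*r^2 + r*(-9*t - 4) + 6*t^2 + 7*t + 2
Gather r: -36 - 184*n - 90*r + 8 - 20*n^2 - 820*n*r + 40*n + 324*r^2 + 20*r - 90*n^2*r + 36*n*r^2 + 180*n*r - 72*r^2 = -20*n^2 - 144*n + r^2*(36*n + 252) + r*(-90*n^2 - 640*n - 70) - 28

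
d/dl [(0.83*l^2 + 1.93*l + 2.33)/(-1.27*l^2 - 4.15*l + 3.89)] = (-0.993399999999999*l^2 + 12.3756*l + 17.1772)/(1.6129*l^4 + 10.541*l^3 + 7.3419*l^2 - 32.287*l + 15.1321)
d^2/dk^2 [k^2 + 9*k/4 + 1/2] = 2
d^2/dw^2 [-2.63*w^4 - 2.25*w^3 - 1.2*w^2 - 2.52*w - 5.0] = -31.56*w^2 - 13.5*w - 2.4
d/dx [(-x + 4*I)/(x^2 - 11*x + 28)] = (-x^2 + 11*x + (x - 4*I)*(2*x - 11) - 28)/(x^2 - 11*x + 28)^2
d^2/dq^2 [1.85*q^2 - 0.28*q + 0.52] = 3.70000000000000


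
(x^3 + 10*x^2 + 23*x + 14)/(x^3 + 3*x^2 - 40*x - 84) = (x + 1)/(x - 6)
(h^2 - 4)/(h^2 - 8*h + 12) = (h + 2)/(h - 6)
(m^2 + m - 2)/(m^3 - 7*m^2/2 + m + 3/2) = 2*(m + 2)/(2*m^2 - 5*m - 3)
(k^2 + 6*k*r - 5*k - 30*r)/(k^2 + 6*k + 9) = (k^2 + 6*k*r - 5*k - 30*r)/(k^2 + 6*k + 9)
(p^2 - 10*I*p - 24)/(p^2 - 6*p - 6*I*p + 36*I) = (p - 4*I)/(p - 6)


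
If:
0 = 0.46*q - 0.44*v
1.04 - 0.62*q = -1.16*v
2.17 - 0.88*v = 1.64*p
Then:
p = 2.31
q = -1.75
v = -1.83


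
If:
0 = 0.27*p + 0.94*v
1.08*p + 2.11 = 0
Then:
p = -1.95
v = 0.56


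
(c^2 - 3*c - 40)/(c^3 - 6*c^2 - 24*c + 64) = (c + 5)/(c^2 + 2*c - 8)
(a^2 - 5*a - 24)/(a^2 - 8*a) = (a + 3)/a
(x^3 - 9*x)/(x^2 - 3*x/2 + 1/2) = 2*x*(x^2 - 9)/(2*x^2 - 3*x + 1)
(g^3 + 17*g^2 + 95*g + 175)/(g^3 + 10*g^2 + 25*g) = (g + 7)/g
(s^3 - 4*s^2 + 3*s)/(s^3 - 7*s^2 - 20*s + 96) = s*(s - 1)/(s^2 - 4*s - 32)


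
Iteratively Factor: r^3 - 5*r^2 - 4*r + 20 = (r - 2)*(r^2 - 3*r - 10) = (r - 2)*(r + 2)*(r - 5)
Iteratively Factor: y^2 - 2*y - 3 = (y + 1)*(y - 3)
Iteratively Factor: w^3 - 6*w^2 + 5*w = (w - 1)*(w^2 - 5*w) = w*(w - 1)*(w - 5)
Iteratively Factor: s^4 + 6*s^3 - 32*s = (s)*(s^3 + 6*s^2 - 32) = s*(s + 4)*(s^2 + 2*s - 8) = s*(s - 2)*(s + 4)*(s + 4)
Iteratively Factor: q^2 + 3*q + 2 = (q + 1)*(q + 2)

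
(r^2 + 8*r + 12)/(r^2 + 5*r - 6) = (r + 2)/(r - 1)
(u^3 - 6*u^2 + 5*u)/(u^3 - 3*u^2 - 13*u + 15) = u/(u + 3)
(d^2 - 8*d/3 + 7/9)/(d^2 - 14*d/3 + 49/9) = (3*d - 1)/(3*d - 7)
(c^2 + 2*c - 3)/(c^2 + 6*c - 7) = (c + 3)/(c + 7)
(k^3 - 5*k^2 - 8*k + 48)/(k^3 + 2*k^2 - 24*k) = (k^2 - k - 12)/(k*(k + 6))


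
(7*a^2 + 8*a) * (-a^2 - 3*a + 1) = -7*a^4 - 29*a^3 - 17*a^2 + 8*a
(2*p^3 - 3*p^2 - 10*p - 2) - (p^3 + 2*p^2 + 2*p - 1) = p^3 - 5*p^2 - 12*p - 1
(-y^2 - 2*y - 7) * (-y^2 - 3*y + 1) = y^4 + 5*y^3 + 12*y^2 + 19*y - 7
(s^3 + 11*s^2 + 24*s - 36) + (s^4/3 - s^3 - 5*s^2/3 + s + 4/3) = s^4/3 + 28*s^2/3 + 25*s - 104/3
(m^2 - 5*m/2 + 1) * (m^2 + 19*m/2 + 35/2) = m^4 + 7*m^3 - 21*m^2/4 - 137*m/4 + 35/2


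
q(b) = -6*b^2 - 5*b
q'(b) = -12*b - 5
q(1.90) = -31.16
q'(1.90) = -27.80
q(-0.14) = 0.58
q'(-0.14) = -3.32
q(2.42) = -47.24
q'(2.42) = -34.04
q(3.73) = -102.13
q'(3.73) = -49.76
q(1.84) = -29.51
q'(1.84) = -27.08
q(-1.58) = -7.08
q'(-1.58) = 13.96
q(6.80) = -311.44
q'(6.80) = -86.60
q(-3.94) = -73.44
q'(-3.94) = 42.28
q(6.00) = -246.00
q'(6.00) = -77.00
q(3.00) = -69.00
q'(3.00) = -41.00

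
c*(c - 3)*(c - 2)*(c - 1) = c^4 - 6*c^3 + 11*c^2 - 6*c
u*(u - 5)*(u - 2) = u^3 - 7*u^2 + 10*u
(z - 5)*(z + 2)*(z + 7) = z^3 + 4*z^2 - 31*z - 70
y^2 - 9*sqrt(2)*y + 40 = (y - 5*sqrt(2))*(y - 4*sqrt(2))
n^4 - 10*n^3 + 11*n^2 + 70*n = n*(n - 7)*(n - 5)*(n + 2)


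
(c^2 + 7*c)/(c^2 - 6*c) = (c + 7)/(c - 6)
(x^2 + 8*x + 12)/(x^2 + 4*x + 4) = (x + 6)/(x + 2)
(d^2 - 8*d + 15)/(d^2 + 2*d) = (d^2 - 8*d + 15)/(d*(d + 2))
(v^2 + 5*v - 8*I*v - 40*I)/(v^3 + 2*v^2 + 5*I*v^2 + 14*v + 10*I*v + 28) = (v^2 + v*(5 - 8*I) - 40*I)/(v^3 + v^2*(2 + 5*I) + v*(14 + 10*I) + 28)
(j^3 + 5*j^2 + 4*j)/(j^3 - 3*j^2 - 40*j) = (j^2 + 5*j + 4)/(j^2 - 3*j - 40)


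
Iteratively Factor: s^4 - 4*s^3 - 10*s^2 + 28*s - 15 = (s + 3)*(s^3 - 7*s^2 + 11*s - 5) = (s - 5)*(s + 3)*(s^2 - 2*s + 1) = (s - 5)*(s - 1)*(s + 3)*(s - 1)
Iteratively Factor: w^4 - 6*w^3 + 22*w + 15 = (w + 1)*(w^3 - 7*w^2 + 7*w + 15) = (w - 3)*(w + 1)*(w^2 - 4*w - 5) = (w - 5)*(w - 3)*(w + 1)*(w + 1)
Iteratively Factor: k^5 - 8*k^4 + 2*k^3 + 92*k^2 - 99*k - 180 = (k - 4)*(k^4 - 4*k^3 - 14*k^2 + 36*k + 45) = (k - 4)*(k + 1)*(k^3 - 5*k^2 - 9*k + 45) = (k - 5)*(k - 4)*(k + 1)*(k^2 - 9) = (k - 5)*(k - 4)*(k - 3)*(k + 1)*(k + 3)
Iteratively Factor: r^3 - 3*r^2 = (r - 3)*(r^2) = r*(r - 3)*(r)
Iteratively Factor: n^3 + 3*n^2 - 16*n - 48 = (n + 4)*(n^2 - n - 12) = (n - 4)*(n + 4)*(n + 3)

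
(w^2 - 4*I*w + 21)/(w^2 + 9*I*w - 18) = (w - 7*I)/(w + 6*I)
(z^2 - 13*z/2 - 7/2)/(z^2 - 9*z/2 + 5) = (2*z^2 - 13*z - 7)/(2*z^2 - 9*z + 10)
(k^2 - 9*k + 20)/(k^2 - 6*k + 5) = (k - 4)/(k - 1)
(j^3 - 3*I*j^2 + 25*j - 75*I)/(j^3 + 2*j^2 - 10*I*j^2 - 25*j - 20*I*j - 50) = (j^2 + 2*I*j + 15)/(j^2 + j*(2 - 5*I) - 10*I)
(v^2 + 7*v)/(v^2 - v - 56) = v/(v - 8)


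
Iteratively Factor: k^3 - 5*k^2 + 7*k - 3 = (k - 1)*(k^2 - 4*k + 3) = (k - 1)^2*(k - 3)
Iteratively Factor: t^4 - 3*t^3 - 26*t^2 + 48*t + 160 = (t - 4)*(t^3 + t^2 - 22*t - 40) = (t - 4)*(t + 2)*(t^2 - t - 20) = (t - 4)*(t + 2)*(t + 4)*(t - 5)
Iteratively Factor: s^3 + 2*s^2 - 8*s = (s - 2)*(s^2 + 4*s) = (s - 2)*(s + 4)*(s)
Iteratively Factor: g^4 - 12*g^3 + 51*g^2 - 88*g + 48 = (g - 3)*(g^3 - 9*g^2 + 24*g - 16) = (g - 3)*(g - 1)*(g^2 - 8*g + 16) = (g - 4)*(g - 3)*(g - 1)*(g - 4)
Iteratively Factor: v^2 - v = (v)*(v - 1)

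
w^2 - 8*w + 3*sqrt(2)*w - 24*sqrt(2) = (w - 8)*(w + 3*sqrt(2))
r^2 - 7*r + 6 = (r - 6)*(r - 1)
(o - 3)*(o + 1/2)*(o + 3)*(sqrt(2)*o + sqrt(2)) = sqrt(2)*o^4 + 3*sqrt(2)*o^3/2 - 17*sqrt(2)*o^2/2 - 27*sqrt(2)*o/2 - 9*sqrt(2)/2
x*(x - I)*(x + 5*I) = x^3 + 4*I*x^2 + 5*x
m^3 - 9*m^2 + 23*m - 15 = (m - 5)*(m - 3)*(m - 1)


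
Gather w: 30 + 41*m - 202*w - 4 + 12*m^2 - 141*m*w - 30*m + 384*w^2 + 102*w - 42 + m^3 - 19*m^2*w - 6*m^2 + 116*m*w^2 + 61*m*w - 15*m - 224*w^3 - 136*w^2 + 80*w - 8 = m^3 + 6*m^2 - 4*m - 224*w^3 + w^2*(116*m + 248) + w*(-19*m^2 - 80*m - 20) - 24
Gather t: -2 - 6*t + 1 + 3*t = -3*t - 1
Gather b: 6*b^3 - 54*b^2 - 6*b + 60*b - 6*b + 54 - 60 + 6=6*b^3 - 54*b^2 + 48*b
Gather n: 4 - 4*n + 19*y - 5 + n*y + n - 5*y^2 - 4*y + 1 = n*(y - 3) - 5*y^2 + 15*y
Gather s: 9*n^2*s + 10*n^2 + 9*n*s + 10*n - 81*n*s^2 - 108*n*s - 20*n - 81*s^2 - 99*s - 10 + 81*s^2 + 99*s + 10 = 10*n^2 - 81*n*s^2 - 10*n + s*(9*n^2 - 99*n)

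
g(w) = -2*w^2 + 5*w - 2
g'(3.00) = -7.00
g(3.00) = -5.00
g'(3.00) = -7.00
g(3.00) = -5.00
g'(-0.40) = 6.60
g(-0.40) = -4.32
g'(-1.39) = 10.56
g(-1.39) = -12.81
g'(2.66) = -5.64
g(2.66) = -2.85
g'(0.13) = 4.48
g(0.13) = -1.38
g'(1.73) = -1.92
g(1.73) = 0.66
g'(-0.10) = 5.40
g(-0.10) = -2.52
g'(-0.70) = 7.80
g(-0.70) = -6.48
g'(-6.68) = 31.72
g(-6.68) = -124.64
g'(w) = 5 - 4*w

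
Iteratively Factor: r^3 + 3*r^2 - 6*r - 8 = (r + 4)*(r^2 - r - 2) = (r + 1)*(r + 4)*(r - 2)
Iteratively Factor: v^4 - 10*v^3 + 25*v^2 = (v)*(v^3 - 10*v^2 + 25*v) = v*(v - 5)*(v^2 - 5*v) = v*(v - 5)^2*(v)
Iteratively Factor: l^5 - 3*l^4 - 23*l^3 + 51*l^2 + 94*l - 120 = (l - 1)*(l^4 - 2*l^3 - 25*l^2 + 26*l + 120) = (l - 1)*(l + 4)*(l^3 - 6*l^2 - l + 30) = (l - 1)*(l + 2)*(l + 4)*(l^2 - 8*l + 15) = (l - 5)*(l - 1)*(l + 2)*(l + 4)*(l - 3)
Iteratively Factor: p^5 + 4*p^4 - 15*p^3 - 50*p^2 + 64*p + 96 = (p - 2)*(p^4 + 6*p^3 - 3*p^2 - 56*p - 48) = (p - 2)*(p + 4)*(p^3 + 2*p^2 - 11*p - 12) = (p - 2)*(p + 4)^2*(p^2 - 2*p - 3) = (p - 2)*(p + 1)*(p + 4)^2*(p - 3)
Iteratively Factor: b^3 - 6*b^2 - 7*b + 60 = (b - 5)*(b^2 - b - 12) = (b - 5)*(b - 4)*(b + 3)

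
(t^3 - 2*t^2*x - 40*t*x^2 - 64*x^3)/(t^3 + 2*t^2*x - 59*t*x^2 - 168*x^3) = (t^2 + 6*t*x + 8*x^2)/(t^2 + 10*t*x + 21*x^2)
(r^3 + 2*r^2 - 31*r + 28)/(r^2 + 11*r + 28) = (r^2 - 5*r + 4)/(r + 4)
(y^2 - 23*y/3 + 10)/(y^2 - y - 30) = (y - 5/3)/(y + 5)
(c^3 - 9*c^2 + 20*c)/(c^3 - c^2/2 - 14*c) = 2*(c - 5)/(2*c + 7)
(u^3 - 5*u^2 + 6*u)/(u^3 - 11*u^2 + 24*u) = (u - 2)/(u - 8)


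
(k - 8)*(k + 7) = k^2 - k - 56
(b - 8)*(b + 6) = b^2 - 2*b - 48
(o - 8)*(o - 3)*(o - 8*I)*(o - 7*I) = o^4 - 11*o^3 - 15*I*o^3 - 32*o^2 + 165*I*o^2 + 616*o - 360*I*o - 1344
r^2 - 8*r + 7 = (r - 7)*(r - 1)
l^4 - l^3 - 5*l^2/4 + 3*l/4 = l*(l - 3/2)*(l - 1/2)*(l + 1)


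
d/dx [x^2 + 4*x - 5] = 2*x + 4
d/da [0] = 0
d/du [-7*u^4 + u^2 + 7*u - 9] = -28*u^3 + 2*u + 7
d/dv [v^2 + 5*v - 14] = 2*v + 5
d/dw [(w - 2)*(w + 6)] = 2*w + 4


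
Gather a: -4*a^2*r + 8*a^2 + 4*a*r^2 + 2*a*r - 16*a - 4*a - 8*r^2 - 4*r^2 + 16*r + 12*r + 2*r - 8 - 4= a^2*(8 - 4*r) + a*(4*r^2 + 2*r - 20) - 12*r^2 + 30*r - 12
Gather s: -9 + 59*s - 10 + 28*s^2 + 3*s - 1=28*s^2 + 62*s - 20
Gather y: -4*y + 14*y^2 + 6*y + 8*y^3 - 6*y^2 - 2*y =8*y^3 + 8*y^2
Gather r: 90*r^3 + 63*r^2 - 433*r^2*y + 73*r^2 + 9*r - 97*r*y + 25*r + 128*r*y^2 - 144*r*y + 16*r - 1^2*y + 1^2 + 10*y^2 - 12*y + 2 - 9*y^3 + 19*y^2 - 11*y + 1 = 90*r^3 + r^2*(136 - 433*y) + r*(128*y^2 - 241*y + 50) - 9*y^3 + 29*y^2 - 24*y + 4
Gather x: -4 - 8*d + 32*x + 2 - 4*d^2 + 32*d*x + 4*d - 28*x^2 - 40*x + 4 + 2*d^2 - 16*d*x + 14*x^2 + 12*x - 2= -2*d^2 - 4*d - 14*x^2 + x*(16*d + 4)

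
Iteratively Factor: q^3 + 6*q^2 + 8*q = (q + 4)*(q^2 + 2*q) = q*(q + 4)*(q + 2)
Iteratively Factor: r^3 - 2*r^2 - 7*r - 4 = (r + 1)*(r^2 - 3*r - 4) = (r + 1)^2*(r - 4)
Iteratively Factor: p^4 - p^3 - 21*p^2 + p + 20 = (p - 5)*(p^3 + 4*p^2 - p - 4) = (p - 5)*(p + 1)*(p^2 + 3*p - 4) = (p - 5)*(p + 1)*(p + 4)*(p - 1)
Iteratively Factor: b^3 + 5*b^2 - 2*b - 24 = (b + 3)*(b^2 + 2*b - 8) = (b + 3)*(b + 4)*(b - 2)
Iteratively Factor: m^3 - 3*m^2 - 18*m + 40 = (m - 5)*(m^2 + 2*m - 8) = (m - 5)*(m - 2)*(m + 4)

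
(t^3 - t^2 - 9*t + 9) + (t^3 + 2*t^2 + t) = 2*t^3 + t^2 - 8*t + 9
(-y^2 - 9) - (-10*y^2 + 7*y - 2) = 9*y^2 - 7*y - 7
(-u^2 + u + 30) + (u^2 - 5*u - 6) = 24 - 4*u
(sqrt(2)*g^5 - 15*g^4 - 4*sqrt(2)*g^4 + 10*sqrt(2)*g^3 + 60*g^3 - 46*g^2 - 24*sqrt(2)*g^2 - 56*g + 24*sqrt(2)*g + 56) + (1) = sqrt(2)*g^5 - 15*g^4 - 4*sqrt(2)*g^4 + 10*sqrt(2)*g^3 + 60*g^3 - 46*g^2 - 24*sqrt(2)*g^2 - 56*g + 24*sqrt(2)*g + 57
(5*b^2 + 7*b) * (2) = 10*b^2 + 14*b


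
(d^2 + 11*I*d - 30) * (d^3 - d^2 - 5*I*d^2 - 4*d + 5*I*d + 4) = d^5 - d^4 + 6*I*d^4 + 21*d^3 - 6*I*d^3 - 21*d^2 + 106*I*d^2 + 120*d - 106*I*d - 120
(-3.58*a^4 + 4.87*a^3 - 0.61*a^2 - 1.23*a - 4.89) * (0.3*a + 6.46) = -1.074*a^5 - 21.6658*a^4 + 31.2772*a^3 - 4.3096*a^2 - 9.4128*a - 31.5894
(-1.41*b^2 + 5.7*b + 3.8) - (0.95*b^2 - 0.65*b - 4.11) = -2.36*b^2 + 6.35*b + 7.91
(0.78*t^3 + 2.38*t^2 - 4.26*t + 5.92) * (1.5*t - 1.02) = 1.17*t^4 + 2.7744*t^3 - 8.8176*t^2 + 13.2252*t - 6.0384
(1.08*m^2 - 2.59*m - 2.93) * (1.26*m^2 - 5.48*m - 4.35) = 1.3608*m^4 - 9.1818*m^3 + 5.8034*m^2 + 27.3229*m + 12.7455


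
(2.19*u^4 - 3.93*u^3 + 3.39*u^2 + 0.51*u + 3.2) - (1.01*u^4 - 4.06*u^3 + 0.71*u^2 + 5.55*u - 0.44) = 1.18*u^4 + 0.129999999999999*u^3 + 2.68*u^2 - 5.04*u + 3.64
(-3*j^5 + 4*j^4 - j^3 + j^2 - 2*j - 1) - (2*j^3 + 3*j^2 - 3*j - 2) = -3*j^5 + 4*j^4 - 3*j^3 - 2*j^2 + j + 1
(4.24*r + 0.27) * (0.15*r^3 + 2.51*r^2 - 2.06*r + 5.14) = 0.636*r^4 + 10.6829*r^3 - 8.0567*r^2 + 21.2374*r + 1.3878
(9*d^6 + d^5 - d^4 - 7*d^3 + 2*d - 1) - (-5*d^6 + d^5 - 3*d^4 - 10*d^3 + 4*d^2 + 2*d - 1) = 14*d^6 + 2*d^4 + 3*d^3 - 4*d^2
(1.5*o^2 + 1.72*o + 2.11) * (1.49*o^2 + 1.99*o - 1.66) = 2.235*o^4 + 5.5478*o^3 + 4.0767*o^2 + 1.3437*o - 3.5026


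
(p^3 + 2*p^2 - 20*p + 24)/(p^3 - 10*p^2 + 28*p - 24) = (p + 6)/(p - 6)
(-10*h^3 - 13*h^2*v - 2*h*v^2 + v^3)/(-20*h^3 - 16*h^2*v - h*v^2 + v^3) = (h + v)/(2*h + v)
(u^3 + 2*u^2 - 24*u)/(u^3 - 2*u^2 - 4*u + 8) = u*(u^2 + 2*u - 24)/(u^3 - 2*u^2 - 4*u + 8)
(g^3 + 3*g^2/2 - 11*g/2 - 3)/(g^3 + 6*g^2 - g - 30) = (g + 1/2)/(g + 5)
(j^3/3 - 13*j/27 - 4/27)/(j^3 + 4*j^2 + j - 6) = (9*j^3 - 13*j - 4)/(27*(j^3 + 4*j^2 + j - 6))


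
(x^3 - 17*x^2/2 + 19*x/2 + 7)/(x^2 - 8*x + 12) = (2*x^2 - 13*x - 7)/(2*(x - 6))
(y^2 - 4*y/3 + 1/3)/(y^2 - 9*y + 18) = (3*y^2 - 4*y + 1)/(3*(y^2 - 9*y + 18))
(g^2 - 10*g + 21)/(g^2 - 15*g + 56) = (g - 3)/(g - 8)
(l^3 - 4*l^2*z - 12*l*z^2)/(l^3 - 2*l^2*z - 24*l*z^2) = (l + 2*z)/(l + 4*z)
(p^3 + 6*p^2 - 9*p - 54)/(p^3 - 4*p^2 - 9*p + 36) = (p + 6)/(p - 4)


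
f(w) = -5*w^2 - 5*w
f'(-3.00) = 25.00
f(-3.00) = -30.00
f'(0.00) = -5.00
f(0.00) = 0.00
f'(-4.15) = 36.50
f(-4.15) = -65.36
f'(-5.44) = 49.40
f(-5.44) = -120.77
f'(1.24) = -17.40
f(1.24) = -13.89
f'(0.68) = -11.80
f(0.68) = -5.71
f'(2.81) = -33.10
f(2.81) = -53.53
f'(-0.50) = 0.00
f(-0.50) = 1.25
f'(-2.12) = 16.20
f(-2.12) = -11.87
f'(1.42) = -19.20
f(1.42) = -17.18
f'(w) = -10*w - 5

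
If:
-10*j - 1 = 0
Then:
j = -1/10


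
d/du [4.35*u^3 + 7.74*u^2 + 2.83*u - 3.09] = 13.05*u^2 + 15.48*u + 2.83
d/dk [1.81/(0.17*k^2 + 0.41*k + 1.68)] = (-0.6154*k - 0.7421)/(0.17*k^2 + 0.41*k + 1.68)^2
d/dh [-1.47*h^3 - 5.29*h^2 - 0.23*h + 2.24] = -4.41*h^2 - 10.58*h - 0.23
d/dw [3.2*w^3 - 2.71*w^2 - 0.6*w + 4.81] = 9.6*w^2 - 5.42*w - 0.6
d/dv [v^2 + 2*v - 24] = 2*v + 2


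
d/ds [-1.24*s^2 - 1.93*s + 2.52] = -2.48*s - 1.93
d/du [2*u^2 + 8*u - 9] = 4*u + 8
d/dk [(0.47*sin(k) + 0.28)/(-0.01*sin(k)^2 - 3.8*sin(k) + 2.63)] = (0.0047*sin(k)^2 + 0.00560000000000005*sin(k) + 2.3001)*cos(k)/(0.0001*sin(k)^4 + 0.076*sin(k)^3 + 14.3874*sin(k)^2 - 19.988*sin(k) + 6.9169)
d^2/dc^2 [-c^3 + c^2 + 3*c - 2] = 2 - 6*c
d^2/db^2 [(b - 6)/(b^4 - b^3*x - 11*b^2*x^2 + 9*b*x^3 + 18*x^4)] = 2*((b - 6)*(4*b^3 - 3*b^2*x - 22*b*x^2 + 9*x^3)^2 + (-4*b^3 + 3*b^2*x + 22*b*x^2 - 9*x^3 + (b - 6)*(-6*b^2 + 3*b*x + 11*x^2))*(b^4 - b^3*x - 11*b^2*x^2 + 9*b*x^3 + 18*x^4))/(b^4 - b^3*x - 11*b^2*x^2 + 9*b*x^3 + 18*x^4)^3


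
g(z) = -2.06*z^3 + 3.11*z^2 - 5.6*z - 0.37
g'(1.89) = -15.92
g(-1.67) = 27.25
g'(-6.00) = -265.40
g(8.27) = -999.14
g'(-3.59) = -107.58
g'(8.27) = -376.83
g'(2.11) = -19.99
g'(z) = -6.18*z^2 + 6.22*z - 5.6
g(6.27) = -420.99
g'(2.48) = -28.18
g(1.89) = -13.75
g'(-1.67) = -33.22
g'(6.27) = -209.55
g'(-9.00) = -562.16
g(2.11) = -17.69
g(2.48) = -26.55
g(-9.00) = 1803.68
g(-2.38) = 58.35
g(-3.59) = 155.13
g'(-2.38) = -55.41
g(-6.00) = 590.15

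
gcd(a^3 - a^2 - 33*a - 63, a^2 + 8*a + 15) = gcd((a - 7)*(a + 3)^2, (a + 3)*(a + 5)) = a + 3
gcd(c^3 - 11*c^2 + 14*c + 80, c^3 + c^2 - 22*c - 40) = c^2 - 3*c - 10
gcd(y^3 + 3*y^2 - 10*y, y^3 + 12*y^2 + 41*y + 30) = y + 5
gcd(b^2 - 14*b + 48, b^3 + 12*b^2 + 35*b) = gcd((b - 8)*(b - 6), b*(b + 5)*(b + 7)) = 1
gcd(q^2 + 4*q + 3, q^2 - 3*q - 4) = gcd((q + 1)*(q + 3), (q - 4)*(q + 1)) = q + 1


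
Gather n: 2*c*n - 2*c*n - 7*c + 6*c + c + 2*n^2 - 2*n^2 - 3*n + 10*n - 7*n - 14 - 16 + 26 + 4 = 0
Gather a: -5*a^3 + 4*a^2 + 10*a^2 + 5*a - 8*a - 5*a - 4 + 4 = -5*a^3 + 14*a^2 - 8*a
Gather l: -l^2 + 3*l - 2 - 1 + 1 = -l^2 + 3*l - 2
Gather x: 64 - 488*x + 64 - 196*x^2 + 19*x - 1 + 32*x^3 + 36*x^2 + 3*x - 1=32*x^3 - 160*x^2 - 466*x + 126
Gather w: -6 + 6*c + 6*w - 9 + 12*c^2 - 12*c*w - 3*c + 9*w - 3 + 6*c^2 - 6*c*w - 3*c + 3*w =18*c^2 + w*(18 - 18*c) - 18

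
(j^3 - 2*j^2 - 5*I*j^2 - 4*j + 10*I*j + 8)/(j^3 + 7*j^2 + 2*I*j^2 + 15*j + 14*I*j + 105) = (j^3 + j^2*(-2 - 5*I) + j*(-4 + 10*I) + 8)/(j^3 + j^2*(7 + 2*I) + j*(15 + 14*I) + 105)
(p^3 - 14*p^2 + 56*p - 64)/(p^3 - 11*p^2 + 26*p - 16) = (p - 4)/(p - 1)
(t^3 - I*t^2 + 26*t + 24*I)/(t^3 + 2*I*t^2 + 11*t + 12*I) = (t - 6*I)/(t - 3*I)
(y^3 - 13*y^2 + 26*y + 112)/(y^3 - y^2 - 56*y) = (y^2 - 5*y - 14)/(y*(y + 7))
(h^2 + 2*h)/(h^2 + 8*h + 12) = h/(h + 6)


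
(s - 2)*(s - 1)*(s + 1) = s^3 - 2*s^2 - s + 2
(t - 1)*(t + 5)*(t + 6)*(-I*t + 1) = -I*t^4 + t^3 - 10*I*t^3 + 10*t^2 - 19*I*t^2 + 19*t + 30*I*t - 30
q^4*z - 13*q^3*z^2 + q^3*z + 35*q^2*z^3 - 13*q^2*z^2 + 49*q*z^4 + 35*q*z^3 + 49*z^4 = (q - 7*z)^2*(q + z)*(q*z + z)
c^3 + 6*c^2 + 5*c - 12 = (c - 1)*(c + 3)*(c + 4)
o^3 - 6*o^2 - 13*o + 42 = (o - 7)*(o - 2)*(o + 3)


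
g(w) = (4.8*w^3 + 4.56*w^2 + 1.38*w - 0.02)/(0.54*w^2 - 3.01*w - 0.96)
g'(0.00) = -1.50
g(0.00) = 0.02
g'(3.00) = -32.39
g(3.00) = -34.07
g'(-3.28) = 4.81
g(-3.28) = -8.48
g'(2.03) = -14.20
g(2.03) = -12.74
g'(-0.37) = -9.94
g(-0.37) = -0.66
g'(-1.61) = 2.77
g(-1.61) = -1.98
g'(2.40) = -19.38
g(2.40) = -18.90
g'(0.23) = -1.99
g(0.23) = -0.37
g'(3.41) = -47.25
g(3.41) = -50.16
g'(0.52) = -3.08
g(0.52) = -1.10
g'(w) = (3.01 - 1.08*w)*(4.8*w^3 + 4.56*w^2 + 1.38*w - 0.02)/(0.54*w^2 - 3.01*w - 0.96)^2 + (14.4*w^2 + 9.12*w + 1.38)/(0.54*w^2 - 3.01*w - 0.96) = (2.592*w^4 - 28.896*w^3 - 28.2948*w^2 - 8.7336*w - 1.385)/(0.2916*w^4 - 3.2508*w^3 + 8.0233*w^2 + 5.7792*w + 0.9216)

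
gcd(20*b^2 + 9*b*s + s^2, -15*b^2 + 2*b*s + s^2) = 5*b + s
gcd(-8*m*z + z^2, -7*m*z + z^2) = z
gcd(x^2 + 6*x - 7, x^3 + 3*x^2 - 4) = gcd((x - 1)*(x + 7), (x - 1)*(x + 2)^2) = x - 1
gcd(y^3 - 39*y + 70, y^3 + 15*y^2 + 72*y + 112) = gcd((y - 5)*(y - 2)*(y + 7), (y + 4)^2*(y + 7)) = y + 7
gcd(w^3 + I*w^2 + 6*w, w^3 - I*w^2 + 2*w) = w^2 - 2*I*w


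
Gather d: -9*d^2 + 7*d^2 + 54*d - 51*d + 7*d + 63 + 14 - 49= -2*d^2 + 10*d + 28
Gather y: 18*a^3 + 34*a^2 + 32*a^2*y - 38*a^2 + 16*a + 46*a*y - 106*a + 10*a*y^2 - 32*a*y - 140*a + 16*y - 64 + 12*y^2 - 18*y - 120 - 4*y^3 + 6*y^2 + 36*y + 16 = 18*a^3 - 4*a^2 - 230*a - 4*y^3 + y^2*(10*a + 18) + y*(32*a^2 + 14*a + 34) - 168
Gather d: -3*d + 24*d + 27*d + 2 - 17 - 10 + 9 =48*d - 16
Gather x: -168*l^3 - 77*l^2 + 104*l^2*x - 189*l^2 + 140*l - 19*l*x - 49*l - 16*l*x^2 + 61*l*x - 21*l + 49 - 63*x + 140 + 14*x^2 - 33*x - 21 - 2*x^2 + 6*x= -168*l^3 - 266*l^2 + 70*l + x^2*(12 - 16*l) + x*(104*l^2 + 42*l - 90) + 168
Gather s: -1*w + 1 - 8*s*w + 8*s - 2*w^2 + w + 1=s*(8 - 8*w) - 2*w^2 + 2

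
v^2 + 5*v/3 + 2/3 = (v + 2/3)*(v + 1)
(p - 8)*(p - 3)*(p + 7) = p^3 - 4*p^2 - 53*p + 168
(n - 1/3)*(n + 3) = n^2 + 8*n/3 - 1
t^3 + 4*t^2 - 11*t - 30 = (t - 3)*(t + 2)*(t + 5)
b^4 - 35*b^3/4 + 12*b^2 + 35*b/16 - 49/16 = (b - 7)*(b - 7/4)*(b - 1/2)*(b + 1/2)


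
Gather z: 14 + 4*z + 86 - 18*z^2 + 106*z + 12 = -18*z^2 + 110*z + 112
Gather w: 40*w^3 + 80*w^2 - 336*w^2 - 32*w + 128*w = 40*w^3 - 256*w^2 + 96*w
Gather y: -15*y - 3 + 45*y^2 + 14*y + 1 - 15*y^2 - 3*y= 30*y^2 - 4*y - 2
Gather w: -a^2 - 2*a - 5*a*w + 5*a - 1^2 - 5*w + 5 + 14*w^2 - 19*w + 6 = -a^2 + 3*a + 14*w^2 + w*(-5*a - 24) + 10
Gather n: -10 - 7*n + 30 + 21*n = 14*n + 20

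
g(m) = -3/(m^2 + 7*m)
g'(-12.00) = -0.01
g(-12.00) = -0.05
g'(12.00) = 0.00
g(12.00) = -0.01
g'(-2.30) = 0.06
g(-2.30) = 0.28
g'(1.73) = 0.14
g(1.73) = -0.20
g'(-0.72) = 0.82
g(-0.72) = 0.66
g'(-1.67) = 0.14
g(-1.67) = 0.34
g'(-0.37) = 3.12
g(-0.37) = 1.22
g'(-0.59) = 1.22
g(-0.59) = 0.79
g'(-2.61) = 0.04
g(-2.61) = 0.26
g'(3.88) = 0.02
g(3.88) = -0.07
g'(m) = -3*(-2*m - 7)/(m^2 + 7*m)^2 = 3*(2*m + 7)/(m^2*(m + 7)^2)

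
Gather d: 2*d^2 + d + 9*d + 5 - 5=2*d^2 + 10*d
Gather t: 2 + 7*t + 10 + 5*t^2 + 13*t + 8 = 5*t^2 + 20*t + 20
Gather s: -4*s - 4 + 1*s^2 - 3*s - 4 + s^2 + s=2*s^2 - 6*s - 8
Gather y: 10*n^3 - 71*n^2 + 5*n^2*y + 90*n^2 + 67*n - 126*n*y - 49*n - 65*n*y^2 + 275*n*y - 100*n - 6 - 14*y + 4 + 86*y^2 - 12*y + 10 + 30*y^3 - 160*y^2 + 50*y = 10*n^3 + 19*n^2 - 82*n + 30*y^3 + y^2*(-65*n - 74) + y*(5*n^2 + 149*n + 24) + 8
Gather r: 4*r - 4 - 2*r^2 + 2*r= -2*r^2 + 6*r - 4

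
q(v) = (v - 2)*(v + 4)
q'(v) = 2*v + 2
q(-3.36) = -3.43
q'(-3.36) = -4.72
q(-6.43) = 20.48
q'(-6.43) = -10.86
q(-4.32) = 2.02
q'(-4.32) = -6.64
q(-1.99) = -8.02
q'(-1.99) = -1.98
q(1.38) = -3.34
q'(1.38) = 4.76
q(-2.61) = -6.41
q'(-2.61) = -3.22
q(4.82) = 24.87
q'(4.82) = 11.64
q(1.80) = -1.16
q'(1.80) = 5.60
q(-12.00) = 112.00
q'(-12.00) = -22.00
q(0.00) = -8.00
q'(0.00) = 2.00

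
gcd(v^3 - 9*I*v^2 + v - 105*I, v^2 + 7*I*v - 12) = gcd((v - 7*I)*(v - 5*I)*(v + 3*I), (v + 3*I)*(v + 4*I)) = v + 3*I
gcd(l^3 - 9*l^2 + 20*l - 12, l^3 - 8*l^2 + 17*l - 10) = l^2 - 3*l + 2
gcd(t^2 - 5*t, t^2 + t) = t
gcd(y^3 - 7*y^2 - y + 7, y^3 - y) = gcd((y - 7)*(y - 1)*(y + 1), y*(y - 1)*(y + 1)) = y^2 - 1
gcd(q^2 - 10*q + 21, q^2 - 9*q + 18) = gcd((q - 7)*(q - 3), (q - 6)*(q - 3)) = q - 3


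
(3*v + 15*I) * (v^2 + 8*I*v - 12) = 3*v^3 + 39*I*v^2 - 156*v - 180*I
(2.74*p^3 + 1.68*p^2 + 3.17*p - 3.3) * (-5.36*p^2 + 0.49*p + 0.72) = -14.6864*p^5 - 7.6622*p^4 - 14.1952*p^3 + 20.4509*p^2 + 0.6654*p - 2.376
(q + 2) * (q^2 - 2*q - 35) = q^3 - 39*q - 70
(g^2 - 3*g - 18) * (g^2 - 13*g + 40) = g^4 - 16*g^3 + 61*g^2 + 114*g - 720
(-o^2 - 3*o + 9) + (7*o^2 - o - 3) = 6*o^2 - 4*o + 6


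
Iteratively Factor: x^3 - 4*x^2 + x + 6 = (x + 1)*(x^2 - 5*x + 6) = (x - 2)*(x + 1)*(x - 3)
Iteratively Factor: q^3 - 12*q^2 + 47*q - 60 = (q - 3)*(q^2 - 9*q + 20) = (q - 5)*(q - 3)*(q - 4)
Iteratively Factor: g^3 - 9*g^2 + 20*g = (g - 4)*(g^2 - 5*g) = (g - 5)*(g - 4)*(g)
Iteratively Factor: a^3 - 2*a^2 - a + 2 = (a + 1)*(a^2 - 3*a + 2) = (a - 2)*(a + 1)*(a - 1)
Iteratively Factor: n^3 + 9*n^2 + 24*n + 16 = (n + 1)*(n^2 + 8*n + 16) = (n + 1)*(n + 4)*(n + 4)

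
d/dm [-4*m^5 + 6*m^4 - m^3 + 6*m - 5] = -20*m^4 + 24*m^3 - 3*m^2 + 6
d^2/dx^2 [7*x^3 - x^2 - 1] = 42*x - 2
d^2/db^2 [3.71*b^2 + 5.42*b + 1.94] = 7.42000000000000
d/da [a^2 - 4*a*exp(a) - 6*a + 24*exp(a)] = -4*a*exp(a) + 2*a + 20*exp(a) - 6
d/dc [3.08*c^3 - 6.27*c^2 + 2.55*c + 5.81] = 9.24*c^2 - 12.54*c + 2.55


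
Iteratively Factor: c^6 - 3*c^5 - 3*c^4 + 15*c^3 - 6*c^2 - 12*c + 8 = (c - 2)*(c^5 - c^4 - 5*c^3 + 5*c^2 + 4*c - 4) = (c - 2)*(c + 2)*(c^4 - 3*c^3 + c^2 + 3*c - 2) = (c - 2)^2*(c + 2)*(c^3 - c^2 - c + 1) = (c - 2)^2*(c - 1)*(c + 2)*(c^2 - 1) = (c - 2)^2*(c - 1)*(c + 1)*(c + 2)*(c - 1)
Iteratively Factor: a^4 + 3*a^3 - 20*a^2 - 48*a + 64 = (a - 1)*(a^3 + 4*a^2 - 16*a - 64) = (a - 4)*(a - 1)*(a^2 + 8*a + 16) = (a - 4)*(a - 1)*(a + 4)*(a + 4)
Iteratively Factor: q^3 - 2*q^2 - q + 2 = (q + 1)*(q^2 - 3*q + 2) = (q - 1)*(q + 1)*(q - 2)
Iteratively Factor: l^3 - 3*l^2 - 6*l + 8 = (l - 4)*(l^2 + l - 2) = (l - 4)*(l + 2)*(l - 1)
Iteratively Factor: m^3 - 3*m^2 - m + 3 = (m - 1)*(m^2 - 2*m - 3) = (m - 3)*(m - 1)*(m + 1)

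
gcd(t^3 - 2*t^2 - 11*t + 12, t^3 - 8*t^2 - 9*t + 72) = t + 3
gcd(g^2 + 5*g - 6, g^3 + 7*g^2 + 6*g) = g + 6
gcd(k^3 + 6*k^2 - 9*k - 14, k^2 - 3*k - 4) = k + 1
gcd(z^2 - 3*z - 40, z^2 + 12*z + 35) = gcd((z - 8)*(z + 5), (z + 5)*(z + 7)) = z + 5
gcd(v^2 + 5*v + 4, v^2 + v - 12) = v + 4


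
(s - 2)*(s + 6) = s^2 + 4*s - 12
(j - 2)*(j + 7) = j^2 + 5*j - 14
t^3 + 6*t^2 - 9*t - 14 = (t - 2)*(t + 1)*(t + 7)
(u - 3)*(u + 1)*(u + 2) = u^3 - 7*u - 6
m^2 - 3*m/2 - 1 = (m - 2)*(m + 1/2)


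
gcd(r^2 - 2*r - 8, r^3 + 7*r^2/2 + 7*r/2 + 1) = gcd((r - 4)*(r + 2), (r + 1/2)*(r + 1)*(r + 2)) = r + 2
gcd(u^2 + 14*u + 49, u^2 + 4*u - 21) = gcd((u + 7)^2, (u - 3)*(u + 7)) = u + 7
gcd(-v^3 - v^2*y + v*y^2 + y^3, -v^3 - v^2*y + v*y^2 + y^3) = -v^3 - v^2*y + v*y^2 + y^3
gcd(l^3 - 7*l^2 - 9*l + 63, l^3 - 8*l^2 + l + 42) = l^2 - 10*l + 21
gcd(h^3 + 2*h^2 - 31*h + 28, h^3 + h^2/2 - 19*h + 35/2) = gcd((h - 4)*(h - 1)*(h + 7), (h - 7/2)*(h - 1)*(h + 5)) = h - 1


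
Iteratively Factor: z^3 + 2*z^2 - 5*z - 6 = (z + 1)*(z^2 + z - 6) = (z + 1)*(z + 3)*(z - 2)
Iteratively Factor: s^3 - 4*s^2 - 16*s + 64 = (s - 4)*(s^2 - 16) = (s - 4)^2*(s + 4)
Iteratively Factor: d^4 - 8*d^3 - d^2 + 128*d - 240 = (d + 4)*(d^3 - 12*d^2 + 47*d - 60) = (d - 3)*(d + 4)*(d^2 - 9*d + 20) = (d - 5)*(d - 3)*(d + 4)*(d - 4)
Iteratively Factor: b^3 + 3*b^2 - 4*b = (b - 1)*(b^2 + 4*b) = (b - 1)*(b + 4)*(b)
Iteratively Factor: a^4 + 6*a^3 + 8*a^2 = (a + 4)*(a^3 + 2*a^2) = a*(a + 4)*(a^2 + 2*a) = a*(a + 2)*(a + 4)*(a)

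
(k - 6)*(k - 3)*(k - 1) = k^3 - 10*k^2 + 27*k - 18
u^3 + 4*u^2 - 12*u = u*(u - 2)*(u + 6)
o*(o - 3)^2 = o^3 - 6*o^2 + 9*o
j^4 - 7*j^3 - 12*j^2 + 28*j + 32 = (j - 8)*(j - 2)*(j + 1)*(j + 2)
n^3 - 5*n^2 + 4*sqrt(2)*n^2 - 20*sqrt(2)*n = n*(n - 5)*(n + 4*sqrt(2))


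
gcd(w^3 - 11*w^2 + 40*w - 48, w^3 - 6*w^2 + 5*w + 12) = w^2 - 7*w + 12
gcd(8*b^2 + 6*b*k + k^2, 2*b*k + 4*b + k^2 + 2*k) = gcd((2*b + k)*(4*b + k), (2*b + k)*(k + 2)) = 2*b + k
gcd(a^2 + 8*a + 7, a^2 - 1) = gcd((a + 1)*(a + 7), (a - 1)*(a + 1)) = a + 1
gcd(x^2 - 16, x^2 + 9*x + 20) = x + 4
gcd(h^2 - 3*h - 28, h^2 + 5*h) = 1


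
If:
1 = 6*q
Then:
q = 1/6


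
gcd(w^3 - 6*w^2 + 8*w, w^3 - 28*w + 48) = w^2 - 6*w + 8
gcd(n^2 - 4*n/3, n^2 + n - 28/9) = n - 4/3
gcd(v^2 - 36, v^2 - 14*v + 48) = v - 6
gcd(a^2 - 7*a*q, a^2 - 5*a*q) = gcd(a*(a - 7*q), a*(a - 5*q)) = a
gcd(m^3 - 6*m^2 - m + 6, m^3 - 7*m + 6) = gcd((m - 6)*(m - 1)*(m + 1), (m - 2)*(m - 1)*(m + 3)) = m - 1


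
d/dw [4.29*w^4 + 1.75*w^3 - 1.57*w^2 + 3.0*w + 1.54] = 17.16*w^3 + 5.25*w^2 - 3.14*w + 3.0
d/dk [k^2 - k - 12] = 2*k - 1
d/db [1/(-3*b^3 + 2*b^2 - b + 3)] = (9*b^2 - 4*b + 1)/(3*b^3 - 2*b^2 + b - 3)^2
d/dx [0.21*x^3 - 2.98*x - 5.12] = 0.63*x^2 - 2.98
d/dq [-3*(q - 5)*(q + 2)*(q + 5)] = -9*q^2 - 12*q + 75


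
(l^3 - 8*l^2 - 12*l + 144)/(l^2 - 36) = (l^2 - 2*l - 24)/(l + 6)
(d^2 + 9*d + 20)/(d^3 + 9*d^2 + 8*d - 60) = (d + 4)/(d^2 + 4*d - 12)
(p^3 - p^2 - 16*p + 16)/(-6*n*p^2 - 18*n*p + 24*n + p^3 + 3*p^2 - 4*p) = (p - 4)/(-6*n + p)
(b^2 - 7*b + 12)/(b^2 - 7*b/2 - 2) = 2*(b - 3)/(2*b + 1)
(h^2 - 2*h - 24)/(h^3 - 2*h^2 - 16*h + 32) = (h - 6)/(h^2 - 6*h + 8)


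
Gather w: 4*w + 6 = 4*w + 6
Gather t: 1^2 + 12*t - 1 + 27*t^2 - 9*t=27*t^2 + 3*t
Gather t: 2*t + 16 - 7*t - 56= -5*t - 40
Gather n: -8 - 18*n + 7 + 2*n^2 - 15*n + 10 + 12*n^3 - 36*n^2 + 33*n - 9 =12*n^3 - 34*n^2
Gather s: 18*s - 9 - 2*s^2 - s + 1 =-2*s^2 + 17*s - 8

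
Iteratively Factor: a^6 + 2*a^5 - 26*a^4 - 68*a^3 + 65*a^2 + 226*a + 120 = (a + 4)*(a^5 - 2*a^4 - 18*a^3 + 4*a^2 + 49*a + 30) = (a - 5)*(a + 4)*(a^4 + 3*a^3 - 3*a^2 - 11*a - 6) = (a - 5)*(a + 3)*(a + 4)*(a^3 - 3*a - 2) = (a - 5)*(a - 2)*(a + 3)*(a + 4)*(a^2 + 2*a + 1) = (a - 5)*(a - 2)*(a + 1)*(a + 3)*(a + 4)*(a + 1)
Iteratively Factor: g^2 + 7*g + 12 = (g + 3)*(g + 4)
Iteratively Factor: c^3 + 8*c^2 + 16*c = (c + 4)*(c^2 + 4*c) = (c + 4)^2*(c)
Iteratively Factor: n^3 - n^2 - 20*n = (n)*(n^2 - n - 20) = n*(n - 5)*(n + 4)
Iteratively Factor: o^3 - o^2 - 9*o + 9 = (o - 1)*(o^2 - 9) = (o - 1)*(o + 3)*(o - 3)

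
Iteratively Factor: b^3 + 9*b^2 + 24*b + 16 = (b + 1)*(b^2 + 8*b + 16) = (b + 1)*(b + 4)*(b + 4)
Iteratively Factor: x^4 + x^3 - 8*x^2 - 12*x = (x)*(x^3 + x^2 - 8*x - 12) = x*(x - 3)*(x^2 + 4*x + 4) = x*(x - 3)*(x + 2)*(x + 2)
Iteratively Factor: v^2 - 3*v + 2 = (v - 2)*(v - 1)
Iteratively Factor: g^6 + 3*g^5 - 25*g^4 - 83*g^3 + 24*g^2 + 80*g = (g - 5)*(g^5 + 8*g^4 + 15*g^3 - 8*g^2 - 16*g) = (g - 5)*(g + 1)*(g^4 + 7*g^3 + 8*g^2 - 16*g) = (g - 5)*(g - 1)*(g + 1)*(g^3 + 8*g^2 + 16*g) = g*(g - 5)*(g - 1)*(g + 1)*(g^2 + 8*g + 16) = g*(g - 5)*(g - 1)*(g + 1)*(g + 4)*(g + 4)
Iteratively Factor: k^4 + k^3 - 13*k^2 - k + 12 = (k - 3)*(k^3 + 4*k^2 - k - 4) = (k - 3)*(k + 4)*(k^2 - 1) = (k - 3)*(k + 1)*(k + 4)*(k - 1)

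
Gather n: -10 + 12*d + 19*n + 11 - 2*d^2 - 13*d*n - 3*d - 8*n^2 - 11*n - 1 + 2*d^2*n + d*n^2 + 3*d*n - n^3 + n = -2*d^2 + 9*d - n^3 + n^2*(d - 8) + n*(2*d^2 - 10*d + 9)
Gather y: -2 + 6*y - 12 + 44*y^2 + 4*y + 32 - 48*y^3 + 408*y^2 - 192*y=-48*y^3 + 452*y^2 - 182*y + 18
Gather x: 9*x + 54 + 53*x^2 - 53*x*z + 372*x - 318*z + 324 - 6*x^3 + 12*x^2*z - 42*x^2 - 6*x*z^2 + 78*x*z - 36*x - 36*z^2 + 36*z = -6*x^3 + x^2*(12*z + 11) + x*(-6*z^2 + 25*z + 345) - 36*z^2 - 282*z + 378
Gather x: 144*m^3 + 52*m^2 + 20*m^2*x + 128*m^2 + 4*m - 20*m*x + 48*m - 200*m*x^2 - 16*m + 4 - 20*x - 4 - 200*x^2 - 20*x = 144*m^3 + 180*m^2 + 36*m + x^2*(-200*m - 200) + x*(20*m^2 - 20*m - 40)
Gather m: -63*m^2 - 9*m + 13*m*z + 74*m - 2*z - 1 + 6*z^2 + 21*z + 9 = -63*m^2 + m*(13*z + 65) + 6*z^2 + 19*z + 8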